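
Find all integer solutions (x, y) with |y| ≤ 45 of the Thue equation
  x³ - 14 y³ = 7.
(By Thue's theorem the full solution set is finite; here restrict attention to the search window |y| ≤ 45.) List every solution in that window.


The equation is x³ - 14y³ = 7. For fixed y, x³ = 14·y³ + 7, so a solution requires the RHS to be a perfect cube.
Strategy: iterate y from -45 to 45, compute RHS = 14·y³ + 7, and check whether it is a (positive or negative) perfect cube.
Check small values of y:
  y = 0: RHS = 7 is not a perfect cube.
  y = 1: RHS = 21 is not a perfect cube.
  y = -1: RHS = -7 is not a perfect cube.
  y = 2: RHS = 119 is not a perfect cube.
  y = -2: RHS = -105 is not a perfect cube.
  y = 3: RHS = 385 is not a perfect cube.
  y = -3: RHS = -371 is not a perfect cube.
Continuing the search up to |y| = 45 finds no solutions either.
No (x, y) in the scanned range satisfies the equation.

No integer solutions with |y| ≤ 45.


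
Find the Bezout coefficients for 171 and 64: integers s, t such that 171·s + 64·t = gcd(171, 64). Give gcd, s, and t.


Euclidean algorithm on (171, 64) — divide until remainder is 0:
  171 = 2 · 64 + 43
  64 = 1 · 43 + 21
  43 = 2 · 21 + 1
  21 = 21 · 1 + 0
gcd(171, 64) = 1.
Track Bezout coefficients alongside the remainders: start with r₀ = 171 = a·1 + b·0 (s = 1, t = 0) and r₁ = 64 = a·0 + b·1 (s = 0, t = 1); each new remainder r_{k+1} = r_{k-1} − q_k·r_k inherits s_{k+1} = s_{k-1} − q_k·s_k, t_{k+1} = t_{k-1} − q_k·t_k, so r_k = a·s_k + b·t_k at every step:
  q = 2: r = 43, s = 1 − 2·0 = 1, t = 0 − 2·1 = -2  (check: 171·1 + 64·(-2) = 43)
  q = 1: r = 21, s = 0 − 1·1 = -1, t = 1 − 1·(-2) = 3  (check: 171·(-1) + 64·3 = 21)
  q = 2: r = 1, s = 1 − 2·(-1) = 3, t = -2 − 2·3 = -8  (check: 171·3 + 64·(-8) = 1)
The row with r = 1 (the gcd) gives the Bezout coefficients s = 3, t = -8.
Result: 171 · (3) + 64 · (-8) = 1.

gcd(171, 64) = 1; s = 3, t = -8 (check: 171·3 + 64·(-8) = 1).


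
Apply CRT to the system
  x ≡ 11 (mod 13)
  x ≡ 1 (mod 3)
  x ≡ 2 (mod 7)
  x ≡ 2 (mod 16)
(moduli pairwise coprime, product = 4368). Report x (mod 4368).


Product of moduli M = 13 · 3 · 7 · 16 = 4368.
Merge one congruence at a time:
  Start: x ≡ 11 (mod 13).
  Combine with x ≡ 1 (mod 3); new modulus lcm = 39.
    Write x = 11 + 13·t and substitute into x ≡ 1 (mod 3): 13·t ≡ 1 − 11 = -10 (mod 3).
    Reduce coefficients mod 3: 1·t ≡ 2 (mod 3).
    So t ≡ 2 (mod 3).
    Then x = 11 + 13·2 = 37, valid modulo lcm(13, 3) = 39: x ≡ 37 (mod 39).
  Combine with x ≡ 2 (mod 7); new modulus lcm = 273.
    Write x = 37 + 39·t and substitute into x ≡ 2 (mod 7): 39·t ≡ 2 − 37 = -35 (mod 7).
    Reduce coefficients mod 7: 4·t ≡ 0 (mod 7).
    The inverse of 4 mod 7 is 2 (since 4·2 = 8 = 1·7 + 1), so t ≡ 2·0 = 0 ≡ 0 (mod 7).
    Then x = 37 + 39·0 = 37, valid modulo lcm(39, 7) = 273: x ≡ 37 (mod 273).
  Combine with x ≡ 2 (mod 16); new modulus lcm = 4368.
    Write x = 37 + 273·t and substitute into x ≡ 2 (mod 16): 273·t ≡ 2 − 37 = -35 (mod 16).
    Reduce coefficients mod 16: 1·t ≡ 13 (mod 16).
    So t ≡ 13 (mod 16).
    Then x = 37 + 273·13 = 3586, valid modulo lcm(273, 16) = 4368: x ≡ 3586 (mod 4368).
Verify against each original: 3586 mod 13 = 11, 3586 mod 3 = 1, 3586 mod 7 = 2, 3586 mod 16 = 2.

x ≡ 3586 (mod 4368).


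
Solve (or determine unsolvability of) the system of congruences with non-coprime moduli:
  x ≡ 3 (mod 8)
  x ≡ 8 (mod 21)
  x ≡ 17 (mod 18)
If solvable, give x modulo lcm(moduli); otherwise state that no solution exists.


Moduli 8, 21, 18 are not pairwise coprime, so CRT works modulo lcm(m_i) when all pairwise compatibility conditions hold.
Pairwise compatibility: gcd(m_i, m_j) must divide a_i - a_j for every pair.
Merge one congruence at a time:
  Start: x ≡ 3 (mod 8).
  Combine with x ≡ 8 (mod 21): gcd(8, 21) = 1; 8 - 3 = 5, which IS divisible by 1, so compatible.
    Write x = 3 + 8·t and substitute into x ≡ 8 (mod 21): 8·t ≡ 8 − 3 = 5 (mod 21).
    The inverse of 8 mod 21 is 8 (since 8·8 = 64 = 3·21 + 1), so t ≡ 8·5 = 40 ≡ 19 (mod 21).
    Then x = 3 + 8·19 = 155, valid modulo lcm(8, 21) = 168: x ≡ 155 (mod 168).
  Combine with x ≡ 17 (mod 18): gcd(168, 18) = 6; 17 - 155 = -138, which IS divisible by 6, so compatible.
    Write x = 155 + 168·t and substitute into x ≡ 17 (mod 18): 168·t ≡ 17 − 155 = -138 (mod 18).
    Divide the congruence (and modulus) by g = 6: 28·t ≡ -23 (mod 3).
    Reduce coefficients mod 3: 1·t ≡ 1 (mod 3).
    So t ≡ 1 (mod 3).
    Then x = 155 + 168·1 = 323, valid modulo lcm(168, 18) = 504: x ≡ 323 (mod 504).
Verify: 323 mod 8 = 3, 323 mod 21 = 8, 323 mod 18 = 17.

x ≡ 323 (mod 504).


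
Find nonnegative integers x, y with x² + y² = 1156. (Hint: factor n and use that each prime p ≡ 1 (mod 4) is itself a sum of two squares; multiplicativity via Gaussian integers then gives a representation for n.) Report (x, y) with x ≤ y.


Step 1: Factor n = 1156 = 2^2 · 17^2.
Step 2: Check the mod-4 condition on each prime factor: 2 = 2 (special); 17 ≡ 1 (mod 4), exponent 2.
All primes ≡ 3 (mod 4) appear to even exponent (or don't appear), so by the two-squares theorem n IS expressible as a sum of two squares.
Step 3: Build a representation. Group n = k² · m with k = 2 and m = 17 · 17 = 289 (a product of primes ≡ 1 (mod 4)); a representation of m scales to one of n via (k·x)² + (k·y)² = k²(x² + y²). Each prime p ≡ 1 (mod 4) is itself a sum of two squares; find a² by testing p − a² for a perfect square:
  17: 17 − 1² = 16 = 4² ⇒ 17 = 1² + 4².
  Combine using the Brahmagupta–Fibonacci identity (a² + b²)(c² + d²) = (ac − bd)² + (ad + bc)² = (ac + bd)² + (ad − bc)²:
  17 · 17 = 289: from (1² + 4²)(1² + 4²), take (1·1 − 4·4, 1·4 + 4·1) = (1 − 16, 4 + 4) = (-15, 8); dropping signs (only squares matter) gives (15, 8); check 15² + 8² = 225 + 64 = 289 ✓.
  Scale by k = 2: (2·15, 2·8) = (30, 16).
Step 4: Order so x ≤ y and verify: 16² + 30² = 256 + 900 = 1156 = n. ✓

n = 1156 = 16² + 30² (one valid representation with x ≤ y).


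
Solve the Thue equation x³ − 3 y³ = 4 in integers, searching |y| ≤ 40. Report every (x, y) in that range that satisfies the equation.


The equation is x³ - 3y³ = 4. For fixed y, x³ = 3·y³ + 4, so a solution requires the RHS to be a perfect cube.
Strategy: iterate y from -40 to 40, compute RHS = 3·y³ + 4, and check whether it is a (positive or negative) perfect cube.
Check small values of y:
  y = 0: RHS = 4 is not a perfect cube.
  y = 1: RHS = 7 is not a perfect cube.
  y = -1: RHS = 1 = (1)³ ⇒ x = 1 works.
  y = 2: RHS = 28 is not a perfect cube.
  y = -2: RHS = -20 is not a perfect cube.
  y = 3: RHS = 85 is not a perfect cube.
  y = -3: RHS = -77 is not a perfect cube.
Continuing the search up to |y| = 40 finds no further solutions beyond those listed.
Collected solutions: (1, -1).

Solutions (with |y| ≤ 40): (1, -1).


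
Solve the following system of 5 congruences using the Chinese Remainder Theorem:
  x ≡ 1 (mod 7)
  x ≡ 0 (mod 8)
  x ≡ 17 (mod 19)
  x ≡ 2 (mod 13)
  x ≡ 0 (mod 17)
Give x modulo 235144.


Product of moduli M = 7 · 8 · 19 · 13 · 17 = 235144.
Merge one congruence at a time:
  Start: x ≡ 1 (mod 7).
  Combine with x ≡ 0 (mod 8); new modulus lcm = 56.
    Write x = 1 + 7·t and substitute into x ≡ 0 (mod 8): 7·t ≡ 0 − 1 = -1 (mod 8).
    Reduce coefficients mod 8: 7·t ≡ 7 (mod 8).
    The inverse of 7 mod 8 is 7 (since 7·7 = 49 = 6·8 + 1), so t ≡ 7·7 = 49 ≡ 1 (mod 8).
    Then x = 1 + 7·1 = 8, valid modulo lcm(7, 8) = 56: x ≡ 8 (mod 56).
  Combine with x ≡ 17 (mod 19); new modulus lcm = 1064.
    Write x = 8 + 56·t and substitute into x ≡ 17 (mod 19): 56·t ≡ 17 − 8 = 9 (mod 19).
    Reduce coefficients mod 19: 18·t ≡ 9 (mod 19).
    The inverse of 18 mod 19 is 18 (since 18·18 = 324 = 17·19 + 1), so t ≡ 18·9 = 162 ≡ 10 (mod 19).
    Then x = 8 + 56·10 = 568, valid modulo lcm(56, 19) = 1064: x ≡ 568 (mod 1064).
  Combine with x ≡ 2 (mod 13); new modulus lcm = 13832.
    Write x = 568 + 1064·t and substitute into x ≡ 2 (mod 13): 1064·t ≡ 2 − 568 = -566 (mod 13).
    Reduce coefficients mod 13: 11·t ≡ 6 (mod 13).
    The inverse of 11 mod 13 is 6 (since 11·6 = 66 = 5·13 + 1), so t ≡ 6·6 = 36 ≡ 10 (mod 13).
    Then x = 568 + 1064·10 = 11208, valid modulo lcm(1064, 13) = 13832: x ≡ 11208 (mod 13832).
  Combine with x ≡ 0 (mod 17); new modulus lcm = 235144.
    Write x = 11208 + 13832·t and substitute into x ≡ 0 (mod 17): 13832·t ≡ 0 − 11208 = -11208 (mod 17).
    Reduce coefficients mod 17: 11·t ≡ 12 (mod 17).
    The inverse of 11 mod 17 is 14 (since 11·14 = 154 = 9·17 + 1), so t ≡ 14·12 = 168 ≡ 15 (mod 17).
    Then x = 11208 + 13832·15 = 218688, valid modulo lcm(13832, 17) = 235144: x ≡ 218688 (mod 235144).
Verify against each original: 218688 mod 7 = 1, 218688 mod 8 = 0, 218688 mod 19 = 17, 218688 mod 13 = 2, 218688 mod 17 = 0.

x ≡ 218688 (mod 235144).


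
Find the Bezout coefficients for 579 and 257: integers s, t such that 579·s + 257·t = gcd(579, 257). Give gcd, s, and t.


Euclidean algorithm on (579, 257) — divide until remainder is 0:
  579 = 2 · 257 + 65
  257 = 3 · 65 + 62
  65 = 1 · 62 + 3
  62 = 20 · 3 + 2
  3 = 1 · 2 + 1
  2 = 2 · 1 + 0
gcd(579, 257) = 1.
Track Bezout coefficients alongside the remainders: start with r₀ = 579 = a·1 + b·0 (s = 1, t = 0) and r₁ = 257 = a·0 + b·1 (s = 0, t = 1); each new remainder r_{k+1} = r_{k-1} − q_k·r_k inherits s_{k+1} = s_{k-1} − q_k·s_k, t_{k+1} = t_{k-1} − q_k·t_k, so r_k = a·s_k + b·t_k at every step:
  q = 2: r = 65, s = 1 − 2·0 = 1, t = 0 − 2·1 = -2  (check: 579·1 + 257·(-2) = 65)
  q = 3: r = 62, s = 0 − 3·1 = -3, t = 1 − 3·(-2) = 7  (check: 579·(-3) + 257·7 = 62)
  q = 1: r = 3, s = 1 − 1·(-3) = 4, t = -2 − 1·7 = -9  (check: 579·4 + 257·(-9) = 3)
  q = 20: r = 2, s = -3 − 20·4 = -83, t = 7 − 20·(-9) = 187  (check: 579·(-83) + 257·187 = 2)
  q = 1: r = 1, s = 4 − 1·(-83) = 87, t = -9 − 1·187 = -196  (check: 579·87 + 257·(-196) = 1)
The row with r = 1 (the gcd) gives the Bezout coefficients s = 87, t = -196.
Result: 579 · (87) + 257 · (-196) = 1.

gcd(579, 257) = 1; s = 87, t = -196 (check: 579·87 + 257·(-196) = 1).


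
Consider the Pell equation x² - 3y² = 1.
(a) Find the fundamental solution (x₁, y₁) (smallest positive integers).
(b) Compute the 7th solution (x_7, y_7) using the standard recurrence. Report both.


Step 1: Find the fundamental solution (x₁, y₁) of x² - 3y² = 1.
  Expand √3 as a continued fraction. a₀ = ⌊√3⌋ = 1; iterate m_{k+1} = d_k·a_k − m_k, d_{k+1} = (3 − m_{k+1}²)/d_k, a_{k+1} = ⌊(a₀ + m_{k+1})/d_{k+1}⌋ (starting m₀ = 0, d₀ = 1), with convergents p_k = a_k·p_{k-1} + p_{k-2}, q_k = a_k·q_{k-1} + q_{k-2} (p₋₁ = 1, q₋₁ = 0):
  k = 0: a₀ = 1; p₀/q₀ = 1/1; p₀² − 3·q₀² = 1 − 3 = -2.
  k = 1: m = 1, d = 2, a = ⌊(1 + 1)/2⌋ = 1; p/q = (1·1 + 1)/(1·1 + 0) = 2/1; p² − 3·q² = 4 − 3 = 1.
  The first convergent with p² − 3·q² = 1 gives the fundamental solution (x₁, y₁) = (2, 1).
Step 2: Apply the recurrence (x_{n+1}, y_{n+1}) = (x₁x_n + 3y₁y_n, x₁y_n + y₁x_n) repeatedly.
  From (x_1, y_1) = (2, 1): x_2 = 2·2 + 3·1·1 = 7; y_2 = 2·1 + 1·2 = 4.
  From (x_2, y_2) = (7, 4): x_3 = 2·7 + 3·1·4 = 26; y_3 = 2·4 + 1·7 = 15.
  From (x_3, y_3) = (26, 15): x_4 = 2·26 + 3·1·15 = 97; y_4 = 2·15 + 1·26 = 56.
  From (x_4, y_4) = (97, 56): x_5 = 2·97 + 3·1·56 = 362; y_5 = 2·56 + 1·97 = 209.
  From (x_5, y_5) = (362, 209): x_6 = 2·362 + 3·1·209 = 1351; y_6 = 2·209 + 1·362 = 780.
  From (x_6, y_6) = (1351, 780): x_7 = 2·1351 + 3·1·780 = 5042; y_7 = 2·780 + 1·1351 = 2911.
Step 3: Verify x_7² - 3·y_7² = 25421764 - 25421763 = 1 (should be 1). ✓

(x_1, y_1) = (2, 1); (x_7, y_7) = (5042, 2911).


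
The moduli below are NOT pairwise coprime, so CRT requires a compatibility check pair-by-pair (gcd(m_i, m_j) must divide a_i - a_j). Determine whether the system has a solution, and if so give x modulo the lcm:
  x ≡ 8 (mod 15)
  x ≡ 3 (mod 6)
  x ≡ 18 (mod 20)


Moduli 15, 6, 20 are not pairwise coprime, so CRT works modulo lcm(m_i) when all pairwise compatibility conditions hold.
Pairwise compatibility: gcd(m_i, m_j) must divide a_i - a_j for every pair.
Merge one congruence at a time:
  Start: x ≡ 8 (mod 15).
  Combine with x ≡ 3 (mod 6): gcd(15, 6) = 3, and 3 - 8 = -5 is NOT divisible by 3.
    ⇒ system is inconsistent (no integer solution).

No solution (the system is inconsistent).


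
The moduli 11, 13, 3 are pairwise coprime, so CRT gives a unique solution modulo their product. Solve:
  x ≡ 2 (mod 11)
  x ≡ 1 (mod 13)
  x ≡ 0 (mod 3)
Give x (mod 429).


Moduli 11, 13, 3 are pairwise coprime; by CRT there is a unique solution modulo M = 11 · 13 · 3 = 429.
Solve pairwise, accumulating the modulus:
  Start with x ≡ 2 (mod 11).
  Combine with x ≡ 1 (mod 13): since gcd(11, 13) = 1, we get a unique residue mod 143.
    Write x = 2 + 11·t and substitute into x ≡ 1 (mod 13): 11·t ≡ 1 − 2 = -1 (mod 13).
    Reduce coefficients mod 13: 11·t ≡ 12 (mod 13).
    The inverse of 11 mod 13 is 6 (since 11·6 = 66 = 5·13 + 1), so t ≡ 6·12 = 72 ≡ 7 (mod 13).
    Then x = 2 + 11·7 = 79, valid modulo lcm(11, 13) = 143: x ≡ 79 (mod 143).
  Combine with x ≡ 0 (mod 3): since gcd(143, 3) = 1, we get a unique residue mod 429.
    Write x = 79 + 143·t and substitute into x ≡ 0 (mod 3): 143·t ≡ 0 − 79 = -79 (mod 3).
    Reduce coefficients mod 3: 2·t ≡ 2 (mod 3).
    The inverse of 2 mod 3 is 2 (since 2·2 = 4 = 1·3 + 1), so t ≡ 2·2 = 4 ≡ 1 (mod 3).
    Then x = 79 + 143·1 = 222, valid modulo lcm(143, 3) = 429: x ≡ 222 (mod 429).
Verify: 222 mod 11 = 2 ✓, 222 mod 13 = 1 ✓, 222 mod 3 = 0 ✓.

x ≡ 222 (mod 429).


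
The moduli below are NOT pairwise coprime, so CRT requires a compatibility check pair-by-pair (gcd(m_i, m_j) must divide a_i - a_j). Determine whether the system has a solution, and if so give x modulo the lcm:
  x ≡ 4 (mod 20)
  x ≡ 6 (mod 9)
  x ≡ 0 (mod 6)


Moduli 20, 9, 6 are not pairwise coprime, so CRT works modulo lcm(m_i) when all pairwise compatibility conditions hold.
Pairwise compatibility: gcd(m_i, m_j) must divide a_i - a_j for every pair.
Merge one congruence at a time:
  Start: x ≡ 4 (mod 20).
  Combine with x ≡ 6 (mod 9): gcd(20, 9) = 1; 6 - 4 = 2, which IS divisible by 1, so compatible.
    Write x = 4 + 20·t and substitute into x ≡ 6 (mod 9): 20·t ≡ 6 − 4 = 2 (mod 9).
    Reduce coefficients mod 9: 2·t ≡ 2 (mod 9).
    The inverse of 2 mod 9 is 5 (since 2·5 = 10 = 1·9 + 1), so t ≡ 5·2 = 10 ≡ 1 (mod 9).
    Then x = 4 + 20·1 = 24, valid modulo lcm(20, 9) = 180: x ≡ 24 (mod 180).
  Combine with x ≡ 0 (mod 6): gcd(180, 6) = 6; 0 - 24 = -24, which IS divisible by 6, so compatible.
    Write x = 24 + 180·t and substitute into x ≡ 0 (mod 6): 180·t ≡ 0 − 24 = -24 (mod 6).
    Divide the congruence (and modulus) by g = 6: 30·t ≡ -4 (mod 1).
    Modulo 1 every t works; take t = 0.
    Then x = 24 + 180·0 = 24, valid modulo lcm(180, 6) = 180: x ≡ 24 (mod 180).
Verify: 24 mod 20 = 4, 24 mod 9 = 6, 24 mod 6 = 0.

x ≡ 24 (mod 180).


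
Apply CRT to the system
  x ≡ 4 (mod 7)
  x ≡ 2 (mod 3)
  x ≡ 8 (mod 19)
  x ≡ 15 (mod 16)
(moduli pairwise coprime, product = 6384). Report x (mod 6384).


Product of moduli M = 7 · 3 · 19 · 16 = 6384.
Merge one congruence at a time:
  Start: x ≡ 4 (mod 7).
  Combine with x ≡ 2 (mod 3); new modulus lcm = 21.
    Write x = 4 + 7·t and substitute into x ≡ 2 (mod 3): 7·t ≡ 2 − 4 = -2 (mod 3).
    Reduce coefficients mod 3: 1·t ≡ 1 (mod 3).
    So t ≡ 1 (mod 3).
    Then x = 4 + 7·1 = 11, valid modulo lcm(7, 3) = 21: x ≡ 11 (mod 21).
  Combine with x ≡ 8 (mod 19); new modulus lcm = 399.
    Write x = 11 + 21·t and substitute into x ≡ 8 (mod 19): 21·t ≡ 8 − 11 = -3 (mod 19).
    Reduce coefficients mod 19: 2·t ≡ 16 (mod 19).
    The inverse of 2 mod 19 is 10 (since 2·10 = 20 = 1·19 + 1), so t ≡ 10·16 = 160 ≡ 8 (mod 19).
    Then x = 11 + 21·8 = 179, valid modulo lcm(21, 19) = 399: x ≡ 179 (mod 399).
  Combine with x ≡ 15 (mod 16); new modulus lcm = 6384.
    Write x = 179 + 399·t and substitute into x ≡ 15 (mod 16): 399·t ≡ 15 − 179 = -164 (mod 16).
    Reduce coefficients mod 16: 15·t ≡ 12 (mod 16).
    The inverse of 15 mod 16 is 15 (since 15·15 = 225 = 14·16 + 1), so t ≡ 15·12 = 180 ≡ 4 (mod 16).
    Then x = 179 + 399·4 = 1775, valid modulo lcm(399, 16) = 6384: x ≡ 1775 (mod 6384).
Verify against each original: 1775 mod 7 = 4, 1775 mod 3 = 2, 1775 mod 19 = 8, 1775 mod 16 = 15.

x ≡ 1775 (mod 6384).


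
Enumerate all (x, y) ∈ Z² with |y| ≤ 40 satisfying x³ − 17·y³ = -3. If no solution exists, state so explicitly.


The equation is x³ - 17y³ = -3. For fixed y, x³ = 17·y³ − 3, so a solution requires the RHS to be a perfect cube.
Strategy: iterate y from -40 to 40, compute RHS = 17·y³ − 3, and check whether it is a (positive or negative) perfect cube.
Check small values of y:
  y = 0: RHS = -3 is not a perfect cube.
  y = 1: RHS = 14 is not a perfect cube.
  y = -1: RHS = -20 is not a perfect cube.
  y = 2: RHS = 133 is not a perfect cube.
  y = -2: RHS = -139 is not a perfect cube.
  y = 3: RHS = 456 is not a perfect cube.
  y = -3: RHS = -462 is not a perfect cube.
Continuing the search up to |y| = 40 finds no solutions either.
No (x, y) in the scanned range satisfies the equation.

No integer solutions with |y| ≤ 40.


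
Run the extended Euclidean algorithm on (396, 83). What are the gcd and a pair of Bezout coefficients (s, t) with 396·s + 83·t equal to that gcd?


Euclidean algorithm on (396, 83) — divide until remainder is 0:
  396 = 4 · 83 + 64
  83 = 1 · 64 + 19
  64 = 3 · 19 + 7
  19 = 2 · 7 + 5
  7 = 1 · 5 + 2
  5 = 2 · 2 + 1
  2 = 2 · 1 + 0
gcd(396, 83) = 1.
Track Bezout coefficients alongside the remainders: start with r₀ = 396 = a·1 + b·0 (s = 1, t = 0) and r₁ = 83 = a·0 + b·1 (s = 0, t = 1); each new remainder r_{k+1} = r_{k-1} − q_k·r_k inherits s_{k+1} = s_{k-1} − q_k·s_k, t_{k+1} = t_{k-1} − q_k·t_k, so r_k = a·s_k + b·t_k at every step:
  q = 4: r = 64, s = 1 − 4·0 = 1, t = 0 − 4·1 = -4  (check: 396·1 + 83·(-4) = 64)
  q = 1: r = 19, s = 0 − 1·1 = -1, t = 1 − 1·(-4) = 5  (check: 396·(-1) + 83·5 = 19)
  q = 3: r = 7, s = 1 − 3·(-1) = 4, t = -4 − 3·5 = -19  (check: 396·4 + 83·(-19) = 7)
  q = 2: r = 5, s = -1 − 2·4 = -9, t = 5 − 2·(-19) = 43  (check: 396·(-9) + 83·43 = 5)
  q = 1: r = 2, s = 4 − 1·(-9) = 13, t = -19 − 1·43 = -62  (check: 396·13 + 83·(-62) = 2)
  q = 2: r = 1, s = -9 − 2·13 = -35, t = 43 − 2·(-62) = 167  (check: 396·(-35) + 83·167 = 1)
The row with r = 1 (the gcd) gives the Bezout coefficients s = -35, t = 167.
Result: 396 · (-35) + 83 · (167) = 1.

gcd(396, 83) = 1; s = -35, t = 167 (check: 396·(-35) + 83·167 = 1).


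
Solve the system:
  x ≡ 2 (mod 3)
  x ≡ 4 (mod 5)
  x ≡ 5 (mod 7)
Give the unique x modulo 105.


Moduli 3, 5, 7 are pairwise coprime; by CRT there is a unique solution modulo M = 3 · 5 · 7 = 105.
Solve pairwise, accumulating the modulus:
  Start with x ≡ 2 (mod 3).
  Combine with x ≡ 4 (mod 5): since gcd(3, 5) = 1, we get a unique residue mod 15.
    Write x = 2 + 3·t and substitute into x ≡ 4 (mod 5): 3·t ≡ 4 − 2 = 2 (mod 5).
    The inverse of 3 mod 5 is 2 (since 3·2 = 6 = 1·5 + 1), so t ≡ 2·2 = 4 ≡ 4 (mod 5).
    Then x = 2 + 3·4 = 14, valid modulo lcm(3, 5) = 15: x ≡ 14 (mod 15).
  Combine with x ≡ 5 (mod 7): since gcd(15, 7) = 1, we get a unique residue mod 105.
    Write x = 14 + 15·t and substitute into x ≡ 5 (mod 7): 15·t ≡ 5 − 14 = -9 (mod 7).
    Reduce coefficients mod 7: 1·t ≡ 5 (mod 7).
    So t ≡ 5 (mod 7).
    Then x = 14 + 15·5 = 89, valid modulo lcm(15, 7) = 105: x ≡ 89 (mod 105).
Verify: 89 mod 3 = 2 ✓, 89 mod 5 = 4 ✓, 89 mod 7 = 5 ✓.

x ≡ 89 (mod 105).


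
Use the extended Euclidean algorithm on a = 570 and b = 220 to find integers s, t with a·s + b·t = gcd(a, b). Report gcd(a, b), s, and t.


Euclidean algorithm on (570, 220) — divide until remainder is 0:
  570 = 2 · 220 + 130
  220 = 1 · 130 + 90
  130 = 1 · 90 + 40
  90 = 2 · 40 + 10
  40 = 4 · 10 + 0
gcd(570, 220) = 10.
Track Bezout coefficients alongside the remainders: start with r₀ = 570 = a·1 + b·0 (s = 1, t = 0) and r₁ = 220 = a·0 + b·1 (s = 0, t = 1); each new remainder r_{k+1} = r_{k-1} − q_k·r_k inherits s_{k+1} = s_{k-1} − q_k·s_k, t_{k+1} = t_{k-1} − q_k·t_k, so r_k = a·s_k + b·t_k at every step:
  q = 2: r = 130, s = 1 − 2·0 = 1, t = 0 − 2·1 = -2  (check: 570·1 + 220·(-2) = 130)
  q = 1: r = 90, s = 0 − 1·1 = -1, t = 1 − 1·(-2) = 3  (check: 570·(-1) + 220·3 = 90)
  q = 1: r = 40, s = 1 − 1·(-1) = 2, t = -2 − 1·3 = -5  (check: 570·2 + 220·(-5) = 40)
  q = 2: r = 10, s = -1 − 2·2 = -5, t = 3 − 2·(-5) = 13  (check: 570·(-5) + 220·13 = 10)
The row with r = 10 (the gcd) gives the Bezout coefficients s = -5, t = 13.
Result: 570 · (-5) + 220 · (13) = 10.

gcd(570, 220) = 10; s = -5, t = 13 (check: 570·(-5) + 220·13 = 10).


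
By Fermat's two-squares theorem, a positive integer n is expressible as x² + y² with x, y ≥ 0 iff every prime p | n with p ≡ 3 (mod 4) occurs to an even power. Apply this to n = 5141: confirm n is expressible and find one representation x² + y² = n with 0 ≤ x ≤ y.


Step 1: Factor n = 5141 = 53 · 97.
Step 2: Check the mod-4 condition on each prime factor: 53 ≡ 1 (mod 4), exponent 1; 97 ≡ 1 (mod 4), exponent 1.
All primes ≡ 3 (mod 4) appear to even exponent (or don't appear), so by the two-squares theorem n IS expressible as a sum of two squares.
Step 3: Build a representation. Here n = 53 · 97 is a product of primes ≡ 1 (mod 4). Each prime p ≡ 1 (mod 4) is itself a sum of two squares; find a² by testing p − a² for a perfect square:
  53: 53 − 1² = 52, 53 − 2² = 49 = 7² ⇒ 53 = 2² + 7².
  97: 97 − 1² = 96, 97 − 2² = 93, 97 − 3² = 88, 97 − 4² = 81 = 9² ⇒ 97 = 4² + 9².
  Combine using the Brahmagupta–Fibonacci identity (a² + b²)(c² + d²) = (ac − bd)² + (ad + bc)² = (ac + bd)² + (ad − bc)²:
  53 · 97 = 5141: from (2² + 7²)(4² + 9²), take (2·4 − 7·9, 2·9 + 7·4) = (8 − 63, 18 + 28) = (-55, 46); dropping signs (only squares matter) gives (55, 46); check 55² + 46² = 3025 + 2116 = 5141 ✓.
Step 4: Order so x ≤ y and verify: 46² + 55² = 2116 + 3025 = 5141 = n. ✓

n = 5141 = 46² + 55² (one valid representation with x ≤ y).


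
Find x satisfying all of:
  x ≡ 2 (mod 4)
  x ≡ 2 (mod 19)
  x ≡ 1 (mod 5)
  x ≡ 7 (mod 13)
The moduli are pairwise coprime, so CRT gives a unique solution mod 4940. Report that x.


Product of moduli M = 4 · 19 · 5 · 13 = 4940.
Merge one congruence at a time:
  Start: x ≡ 2 (mod 4).
  Combine with x ≡ 2 (mod 19); new modulus lcm = 76.
    Write x = 2 + 4·t and substitute into x ≡ 2 (mod 19): 4·t ≡ 2 − 2 = 0 (mod 19).
    The inverse of 4 mod 19 is 5 (since 4·5 = 20 = 1·19 + 1), so t ≡ 5·0 = 0 ≡ 0 (mod 19).
    Then x = 2 + 4·0 = 2, valid modulo lcm(4, 19) = 76: x ≡ 2 (mod 76).
  Combine with x ≡ 1 (mod 5); new modulus lcm = 380.
    Write x = 2 + 76·t and substitute into x ≡ 1 (mod 5): 76·t ≡ 1 − 2 = -1 (mod 5).
    Reduce coefficients mod 5: 1·t ≡ 4 (mod 5).
    So t ≡ 4 (mod 5).
    Then x = 2 + 76·4 = 306, valid modulo lcm(76, 5) = 380: x ≡ 306 (mod 380).
  Combine with x ≡ 7 (mod 13); new modulus lcm = 4940.
    Write x = 306 + 380·t and substitute into x ≡ 7 (mod 13): 380·t ≡ 7 − 306 = -299 (mod 13).
    Reduce coefficients mod 13: 3·t ≡ 0 (mod 13).
    The inverse of 3 mod 13 is 9 (since 3·9 = 27 = 2·13 + 1), so t ≡ 9·0 = 0 ≡ 0 (mod 13).
    Then x = 306 + 380·0 = 306, valid modulo lcm(380, 13) = 4940: x ≡ 306 (mod 4940).
Verify against each original: 306 mod 4 = 2, 306 mod 19 = 2, 306 mod 5 = 1, 306 mod 13 = 7.

x ≡ 306 (mod 4940).


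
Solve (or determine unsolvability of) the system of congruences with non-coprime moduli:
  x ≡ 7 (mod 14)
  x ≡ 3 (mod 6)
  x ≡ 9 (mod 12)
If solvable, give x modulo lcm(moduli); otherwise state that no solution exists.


Moduli 14, 6, 12 are not pairwise coprime, so CRT works modulo lcm(m_i) when all pairwise compatibility conditions hold.
Pairwise compatibility: gcd(m_i, m_j) must divide a_i - a_j for every pair.
Merge one congruence at a time:
  Start: x ≡ 7 (mod 14).
  Combine with x ≡ 3 (mod 6): gcd(14, 6) = 2; 3 - 7 = -4, which IS divisible by 2, so compatible.
    Write x = 7 + 14·t and substitute into x ≡ 3 (mod 6): 14·t ≡ 3 − 7 = -4 (mod 6).
    Divide the congruence (and modulus) by g = 2: 7·t ≡ -2 (mod 3).
    Reduce coefficients mod 3: 1·t ≡ 1 (mod 3).
    So t ≡ 1 (mod 3).
    Then x = 7 + 14·1 = 21, valid modulo lcm(14, 6) = 42: x ≡ 21 (mod 42).
  Combine with x ≡ 9 (mod 12): gcd(42, 12) = 6; 9 - 21 = -12, which IS divisible by 6, so compatible.
    Write x = 21 + 42·t and substitute into x ≡ 9 (mod 12): 42·t ≡ 9 − 21 = -12 (mod 12).
    Divide the congruence (and modulus) by g = 6: 7·t ≡ -2 (mod 2).
    Reduce coefficients mod 2: 1·t ≡ 0 (mod 2).
    So t ≡ 0 (mod 2).
    Then x = 21 + 42·0 = 21, valid modulo lcm(42, 12) = 84: x ≡ 21 (mod 84).
Verify: 21 mod 14 = 7, 21 mod 6 = 3, 21 mod 12 = 9.

x ≡ 21 (mod 84).


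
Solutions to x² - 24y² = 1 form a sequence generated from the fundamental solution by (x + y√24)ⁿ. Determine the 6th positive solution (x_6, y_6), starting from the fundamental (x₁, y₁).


Step 1: Find the fundamental solution (x₁, y₁) of x² - 24y² = 1.
  Expand √24 as a continued fraction. a₀ = ⌊√24⌋ = 4; iterate m_{k+1} = d_k·a_k − m_k, d_{k+1} = (24 − m_{k+1}²)/d_k, a_{k+1} = ⌊(a₀ + m_{k+1})/d_{k+1}⌋ (starting m₀ = 0, d₀ = 1), with convergents p_k = a_k·p_{k-1} + p_{k-2}, q_k = a_k·q_{k-1} + q_{k-2} (p₋₁ = 1, q₋₁ = 0):
  k = 0: a₀ = 4; p₀/q₀ = 4/1; p₀² − 24·q₀² = 16 − 24 = -8.
  k = 1: m = 4, d = 8, a = ⌊(4 + 4)/8⌋ = 1; p/q = (1·4 + 1)/(1·1 + 0) = 5/1; p² − 24·q² = 25 − 24 = 1.
  The first convergent with p² − 24·q² = 1 gives the fundamental solution (x₁, y₁) = (5, 1).
Step 2: Apply the recurrence (x_{n+1}, y_{n+1}) = (x₁x_n + 24y₁y_n, x₁y_n + y₁x_n) repeatedly.
  From (x_1, y_1) = (5, 1): x_2 = 5·5 + 24·1·1 = 49; y_2 = 5·1 + 1·5 = 10.
  From (x_2, y_2) = (49, 10): x_3 = 5·49 + 24·1·10 = 485; y_3 = 5·10 + 1·49 = 99.
  From (x_3, y_3) = (485, 99): x_4 = 5·485 + 24·1·99 = 4801; y_4 = 5·99 + 1·485 = 980.
  From (x_4, y_4) = (4801, 980): x_5 = 5·4801 + 24·1·980 = 47525; y_5 = 5·980 + 1·4801 = 9701.
  From (x_5, y_5) = (47525, 9701): x_6 = 5·47525 + 24·1·9701 = 470449; y_6 = 5·9701 + 1·47525 = 96030.
Step 3: Verify x_6² - 24·y_6² = 221322261601 - 221322261600 = 1 (should be 1). ✓

(x_1, y_1) = (5, 1); (x_6, y_6) = (470449, 96030).


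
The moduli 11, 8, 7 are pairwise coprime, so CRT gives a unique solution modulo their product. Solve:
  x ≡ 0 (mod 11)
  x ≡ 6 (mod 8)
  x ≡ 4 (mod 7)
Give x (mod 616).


Moduli 11, 8, 7 are pairwise coprime; by CRT there is a unique solution modulo M = 11 · 8 · 7 = 616.
Solve pairwise, accumulating the modulus:
  Start with x ≡ 0 (mod 11).
  Combine with x ≡ 6 (mod 8): since gcd(11, 8) = 1, we get a unique residue mod 88.
    Write x = 0 + 11·t and substitute into x ≡ 6 (mod 8): 11·t ≡ 6 − 0 = 6 (mod 8).
    Reduce coefficients mod 8: 3·t ≡ 6 (mod 8).
    The inverse of 3 mod 8 is 3 (since 3·3 = 9 = 1·8 + 1), so t ≡ 3·6 = 18 ≡ 2 (mod 8).
    Then x = 0 + 11·2 = 22, valid modulo lcm(11, 8) = 88: x ≡ 22 (mod 88).
  Combine with x ≡ 4 (mod 7): since gcd(88, 7) = 1, we get a unique residue mod 616.
    Write x = 22 + 88·t and substitute into x ≡ 4 (mod 7): 88·t ≡ 4 − 22 = -18 (mod 7).
    Reduce coefficients mod 7: 4·t ≡ 3 (mod 7).
    The inverse of 4 mod 7 is 2 (since 4·2 = 8 = 1·7 + 1), so t ≡ 2·3 = 6 ≡ 6 (mod 7).
    Then x = 22 + 88·6 = 550, valid modulo lcm(88, 7) = 616: x ≡ 550 (mod 616).
Verify: 550 mod 11 = 0 ✓, 550 mod 8 = 6 ✓, 550 mod 7 = 4 ✓.

x ≡ 550 (mod 616).


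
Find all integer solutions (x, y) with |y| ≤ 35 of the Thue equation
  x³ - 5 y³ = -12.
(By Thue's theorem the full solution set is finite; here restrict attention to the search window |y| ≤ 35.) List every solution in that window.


The equation is x³ - 5y³ = -12. For fixed y, x³ = 5·y³ − 12, so a solution requires the RHS to be a perfect cube.
Strategy: iterate y from -35 to 35, compute RHS = 5·y³ − 12, and check whether it is a (positive or negative) perfect cube.
Check small values of y:
  y = 0: RHS = -12 is not a perfect cube.
  y = 1: RHS = -7 is not a perfect cube.
  y = -1: RHS = -17 is not a perfect cube.
  y = 2: RHS = 28 is not a perfect cube.
  y = -2: RHS = -52 is not a perfect cube.
  y = 3: RHS = 123 is not a perfect cube.
  y = -3: RHS = -147 is not a perfect cube.
Continuing the search up to |y| = 35 finds no solutions either.
No (x, y) in the scanned range satisfies the equation.

No integer solutions with |y| ≤ 35.


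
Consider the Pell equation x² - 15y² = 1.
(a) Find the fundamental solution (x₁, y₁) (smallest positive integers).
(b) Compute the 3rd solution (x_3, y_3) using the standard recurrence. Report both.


Step 1: Find the fundamental solution (x₁, y₁) of x² - 15y² = 1.
  Expand √15 as a continued fraction. a₀ = ⌊√15⌋ = 3; iterate m_{k+1} = d_k·a_k − m_k, d_{k+1} = (15 − m_{k+1}²)/d_k, a_{k+1} = ⌊(a₀ + m_{k+1})/d_{k+1}⌋ (starting m₀ = 0, d₀ = 1), with convergents p_k = a_k·p_{k-1} + p_{k-2}, q_k = a_k·q_{k-1} + q_{k-2} (p₋₁ = 1, q₋₁ = 0):
  k = 0: a₀ = 3; p₀/q₀ = 3/1; p₀² − 15·q₀² = 9 − 15 = -6.
  k = 1: m = 3, d = 6, a = ⌊(3 + 3)/6⌋ = 1; p/q = (1·3 + 1)/(1·1 + 0) = 4/1; p² − 15·q² = 16 − 15 = 1.
  The first convergent with p² − 15·q² = 1 gives the fundamental solution (x₁, y₁) = (4, 1).
Step 2: Apply the recurrence (x_{n+1}, y_{n+1}) = (x₁x_n + 15y₁y_n, x₁y_n + y₁x_n) repeatedly.
  From (x_1, y_1) = (4, 1): x_2 = 4·4 + 15·1·1 = 31; y_2 = 4·1 + 1·4 = 8.
  From (x_2, y_2) = (31, 8): x_3 = 4·31 + 15·1·8 = 244; y_3 = 4·8 + 1·31 = 63.
Step 3: Verify x_3² - 15·y_3² = 59536 - 59535 = 1 (should be 1). ✓

(x_1, y_1) = (4, 1); (x_3, y_3) = (244, 63).


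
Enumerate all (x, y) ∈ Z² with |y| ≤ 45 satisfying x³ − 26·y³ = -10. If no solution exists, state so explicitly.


The equation is x³ - 26y³ = -10. For fixed y, x³ = 26·y³ − 10, so a solution requires the RHS to be a perfect cube.
Strategy: iterate y from -45 to 45, compute RHS = 26·y³ − 10, and check whether it is a (positive or negative) perfect cube.
Check small values of y:
  y = 0: RHS = -10 is not a perfect cube.
  y = 1: RHS = 16 is not a perfect cube.
  y = -1: RHS = -36 is not a perfect cube.
  y = 2: RHS = 198 is not a perfect cube.
  y = -2: RHS = -218 is not a perfect cube.
  y = 3: RHS = 692 is not a perfect cube.
  y = -3: RHS = -712 is not a perfect cube.
Continuing the search up to |y| = 45 finds no solutions either.
No (x, y) in the scanned range satisfies the equation.

No integer solutions with |y| ≤ 45.


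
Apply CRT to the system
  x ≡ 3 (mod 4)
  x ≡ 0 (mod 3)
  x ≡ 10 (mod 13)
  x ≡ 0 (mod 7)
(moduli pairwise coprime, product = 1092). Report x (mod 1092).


Product of moduli M = 4 · 3 · 13 · 7 = 1092.
Merge one congruence at a time:
  Start: x ≡ 3 (mod 4).
  Combine with x ≡ 0 (mod 3); new modulus lcm = 12.
    Write x = 3 + 4·t and substitute into x ≡ 0 (mod 3): 4·t ≡ 0 − 3 = -3 (mod 3).
    Reduce coefficients mod 3: 1·t ≡ 0 (mod 3).
    So t ≡ 0 (mod 3).
    Then x = 3 + 4·0 = 3, valid modulo lcm(4, 3) = 12: x ≡ 3 (mod 12).
  Combine with x ≡ 10 (mod 13); new modulus lcm = 156.
    Write x = 3 + 12·t and substitute into x ≡ 10 (mod 13): 12·t ≡ 10 − 3 = 7 (mod 13).
    The inverse of 12 mod 13 is 12 (since 12·12 = 144 = 11·13 + 1), so t ≡ 12·7 = 84 ≡ 6 (mod 13).
    Then x = 3 + 12·6 = 75, valid modulo lcm(12, 13) = 156: x ≡ 75 (mod 156).
  Combine with x ≡ 0 (mod 7); new modulus lcm = 1092.
    Write x = 75 + 156·t and substitute into x ≡ 0 (mod 7): 156·t ≡ 0 − 75 = -75 (mod 7).
    Reduce coefficients mod 7: 2·t ≡ 2 (mod 7).
    The inverse of 2 mod 7 is 4 (since 2·4 = 8 = 1·7 + 1), so t ≡ 4·2 = 8 ≡ 1 (mod 7).
    Then x = 75 + 156·1 = 231, valid modulo lcm(156, 7) = 1092: x ≡ 231 (mod 1092).
Verify against each original: 231 mod 4 = 3, 231 mod 3 = 0, 231 mod 13 = 10, 231 mod 7 = 0.

x ≡ 231 (mod 1092).


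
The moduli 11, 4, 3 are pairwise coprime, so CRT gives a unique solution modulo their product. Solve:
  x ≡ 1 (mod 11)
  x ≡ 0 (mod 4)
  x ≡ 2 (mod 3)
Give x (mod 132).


Moduli 11, 4, 3 are pairwise coprime; by CRT there is a unique solution modulo M = 11 · 4 · 3 = 132.
Solve pairwise, accumulating the modulus:
  Start with x ≡ 1 (mod 11).
  Combine with x ≡ 0 (mod 4): since gcd(11, 4) = 1, we get a unique residue mod 44.
    Write x = 1 + 11·t and substitute into x ≡ 0 (mod 4): 11·t ≡ 0 − 1 = -1 (mod 4).
    Reduce coefficients mod 4: 3·t ≡ 3 (mod 4).
    The inverse of 3 mod 4 is 3 (since 3·3 = 9 = 2·4 + 1), so t ≡ 3·3 = 9 ≡ 1 (mod 4).
    Then x = 1 + 11·1 = 12, valid modulo lcm(11, 4) = 44: x ≡ 12 (mod 44).
  Combine with x ≡ 2 (mod 3): since gcd(44, 3) = 1, we get a unique residue mod 132.
    Write x = 12 + 44·t and substitute into x ≡ 2 (mod 3): 44·t ≡ 2 − 12 = -10 (mod 3).
    Reduce coefficients mod 3: 2·t ≡ 2 (mod 3).
    The inverse of 2 mod 3 is 2 (since 2·2 = 4 = 1·3 + 1), so t ≡ 2·2 = 4 ≡ 1 (mod 3).
    Then x = 12 + 44·1 = 56, valid modulo lcm(44, 3) = 132: x ≡ 56 (mod 132).
Verify: 56 mod 11 = 1 ✓, 56 mod 4 = 0 ✓, 56 mod 3 = 2 ✓.

x ≡ 56 (mod 132).


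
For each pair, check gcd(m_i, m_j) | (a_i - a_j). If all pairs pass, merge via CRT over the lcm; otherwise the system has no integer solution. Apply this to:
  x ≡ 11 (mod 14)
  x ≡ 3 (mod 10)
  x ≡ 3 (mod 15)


Moduli 14, 10, 15 are not pairwise coprime, so CRT works modulo lcm(m_i) when all pairwise compatibility conditions hold.
Pairwise compatibility: gcd(m_i, m_j) must divide a_i - a_j for every pair.
Merge one congruence at a time:
  Start: x ≡ 11 (mod 14).
  Combine with x ≡ 3 (mod 10): gcd(14, 10) = 2; 3 - 11 = -8, which IS divisible by 2, so compatible.
    Write x = 11 + 14·t and substitute into x ≡ 3 (mod 10): 14·t ≡ 3 − 11 = -8 (mod 10).
    Divide the congruence (and modulus) by g = 2: 7·t ≡ -4 (mod 5).
    Reduce coefficients mod 5: 2·t ≡ 1 (mod 5).
    The inverse of 2 mod 5 is 3 (since 2·3 = 6 = 1·5 + 1), so t ≡ 3·1 = 3 ≡ 3 (mod 5).
    Then x = 11 + 14·3 = 53, valid modulo lcm(14, 10) = 70: x ≡ 53 (mod 70).
  Combine with x ≡ 3 (mod 15): gcd(70, 15) = 5; 3 - 53 = -50, which IS divisible by 5, so compatible.
    Write x = 53 + 70·t and substitute into x ≡ 3 (mod 15): 70·t ≡ 3 − 53 = -50 (mod 15).
    Divide the congruence (and modulus) by g = 5: 14·t ≡ -10 (mod 3).
    Reduce coefficients mod 3: 2·t ≡ 2 (mod 3).
    The inverse of 2 mod 3 is 2 (since 2·2 = 4 = 1·3 + 1), so t ≡ 2·2 = 4 ≡ 1 (mod 3).
    Then x = 53 + 70·1 = 123, valid modulo lcm(70, 15) = 210: x ≡ 123 (mod 210).
Verify: 123 mod 14 = 11, 123 mod 10 = 3, 123 mod 15 = 3.

x ≡ 123 (mod 210).


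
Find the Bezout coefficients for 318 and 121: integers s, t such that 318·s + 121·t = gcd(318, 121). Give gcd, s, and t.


Euclidean algorithm on (318, 121) — divide until remainder is 0:
  318 = 2 · 121 + 76
  121 = 1 · 76 + 45
  76 = 1 · 45 + 31
  45 = 1 · 31 + 14
  31 = 2 · 14 + 3
  14 = 4 · 3 + 2
  3 = 1 · 2 + 1
  2 = 2 · 1 + 0
gcd(318, 121) = 1.
Track Bezout coefficients alongside the remainders: start with r₀ = 318 = a·1 + b·0 (s = 1, t = 0) and r₁ = 121 = a·0 + b·1 (s = 0, t = 1); each new remainder r_{k+1} = r_{k-1} − q_k·r_k inherits s_{k+1} = s_{k-1} − q_k·s_k, t_{k+1} = t_{k-1} − q_k·t_k, so r_k = a·s_k + b·t_k at every step:
  q = 2: r = 76, s = 1 − 2·0 = 1, t = 0 − 2·1 = -2  (check: 318·1 + 121·(-2) = 76)
  q = 1: r = 45, s = 0 − 1·1 = -1, t = 1 − 1·(-2) = 3  (check: 318·(-1) + 121·3 = 45)
  q = 1: r = 31, s = 1 − 1·(-1) = 2, t = -2 − 1·3 = -5  (check: 318·2 + 121·(-5) = 31)
  q = 1: r = 14, s = -1 − 1·2 = -3, t = 3 − 1·(-5) = 8  (check: 318·(-3) + 121·8 = 14)
  q = 2: r = 3, s = 2 − 2·(-3) = 8, t = -5 − 2·8 = -21  (check: 318·8 + 121·(-21) = 3)
  q = 4: r = 2, s = -3 − 4·8 = -35, t = 8 − 4·(-21) = 92  (check: 318·(-35) + 121·92 = 2)
  q = 1: r = 1, s = 8 − 1·(-35) = 43, t = -21 − 1·92 = -113  (check: 318·43 + 121·(-113) = 1)
The row with r = 1 (the gcd) gives the Bezout coefficients s = 43, t = -113.
Result: 318 · (43) + 121 · (-113) = 1.

gcd(318, 121) = 1; s = 43, t = -113 (check: 318·43 + 121·(-113) = 1).


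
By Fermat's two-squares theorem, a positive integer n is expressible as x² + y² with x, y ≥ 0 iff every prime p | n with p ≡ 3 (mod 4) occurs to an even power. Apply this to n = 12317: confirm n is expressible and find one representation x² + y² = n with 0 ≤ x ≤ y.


Step 1: Factor n = 12317 = 109 · 113.
Step 2: Check the mod-4 condition on each prime factor: 109 ≡ 1 (mod 4), exponent 1; 113 ≡ 1 (mod 4), exponent 1.
All primes ≡ 3 (mod 4) appear to even exponent (or don't appear), so by the two-squares theorem n IS expressible as a sum of two squares.
Step 3: Build a representation. Here n = 109 · 113 is a product of primes ≡ 1 (mod 4). Each prime p ≡ 1 (mod 4) is itself a sum of two squares; find a² by testing p − a² for a perfect square:
  109: 109 − 1² = 108, 109 − 2² = 105, 109 − 3² = 100 = 10² ⇒ 109 = 3² + 10².
  113: 113 − 1² = 112, 113 − 2² = 109, 113 − 3² = 104, 113 − 4² = 97, 113 − 5² = 88, 113 − 6² = 77, 113 − 7² = 64 = 8² ⇒ 113 = 7² + 8².
  Combine using the Brahmagupta–Fibonacci identity (a² + b²)(c² + d²) = (ac − bd)² + (ad + bc)² = (ac + bd)² + (ad − bc)²:
  109 · 113 = 12317: from (3² + 10²)(7² + 8²), take (3·7 − 10·8, 3·8 + 10·7) = (21 − 80, 24 + 70) = (-59, 94); dropping signs (only squares matter) gives (59, 94); check 59² + 94² = 3481 + 8836 = 12317 ✓.
Step 4: Order so x ≤ y and verify: 59² + 94² = 3481 + 8836 = 12317 = n. ✓

n = 12317 = 59² + 94² (one valid representation with x ≤ y).


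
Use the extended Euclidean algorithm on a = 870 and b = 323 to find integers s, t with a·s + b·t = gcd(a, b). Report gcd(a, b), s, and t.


Euclidean algorithm on (870, 323) — divide until remainder is 0:
  870 = 2 · 323 + 224
  323 = 1 · 224 + 99
  224 = 2 · 99 + 26
  99 = 3 · 26 + 21
  26 = 1 · 21 + 5
  21 = 4 · 5 + 1
  5 = 5 · 1 + 0
gcd(870, 323) = 1.
Track Bezout coefficients alongside the remainders: start with r₀ = 870 = a·1 + b·0 (s = 1, t = 0) and r₁ = 323 = a·0 + b·1 (s = 0, t = 1); each new remainder r_{k+1} = r_{k-1} − q_k·r_k inherits s_{k+1} = s_{k-1} − q_k·s_k, t_{k+1} = t_{k-1} − q_k·t_k, so r_k = a·s_k + b·t_k at every step:
  q = 2: r = 224, s = 1 − 2·0 = 1, t = 0 − 2·1 = -2  (check: 870·1 + 323·(-2) = 224)
  q = 1: r = 99, s = 0 − 1·1 = -1, t = 1 − 1·(-2) = 3  (check: 870·(-1) + 323·3 = 99)
  q = 2: r = 26, s = 1 − 2·(-1) = 3, t = -2 − 2·3 = -8  (check: 870·3 + 323·(-8) = 26)
  q = 3: r = 21, s = -1 − 3·3 = -10, t = 3 − 3·(-8) = 27  (check: 870·(-10) + 323·27 = 21)
  q = 1: r = 5, s = 3 − 1·(-10) = 13, t = -8 − 1·27 = -35  (check: 870·13 + 323·(-35) = 5)
  q = 4: r = 1, s = -10 − 4·13 = -62, t = 27 − 4·(-35) = 167  (check: 870·(-62) + 323·167 = 1)
The row with r = 1 (the gcd) gives the Bezout coefficients s = -62, t = 167.
Result: 870 · (-62) + 323 · (167) = 1.

gcd(870, 323) = 1; s = -62, t = 167 (check: 870·(-62) + 323·167 = 1).
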